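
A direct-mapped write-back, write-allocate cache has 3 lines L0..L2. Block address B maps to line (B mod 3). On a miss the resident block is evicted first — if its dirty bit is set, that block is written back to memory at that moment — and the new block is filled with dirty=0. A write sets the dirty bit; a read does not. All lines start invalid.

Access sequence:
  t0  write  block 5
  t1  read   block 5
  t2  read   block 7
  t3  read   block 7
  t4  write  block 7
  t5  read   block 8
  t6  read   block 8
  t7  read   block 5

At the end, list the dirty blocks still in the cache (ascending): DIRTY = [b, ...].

0: W B5 → L2 miss [D]
1: R B5 → L2 hit [D]
2: R B7 → L1 miss [-]
3: R B7 → L1 hit [-]
4: W B7 → L1 hit [D]
5: R B8 → L2 miss wb→B5 [-]
6: R B8 → L2 hit [-]
7: R B5 → L2 miss [-]

DIRTY = [7]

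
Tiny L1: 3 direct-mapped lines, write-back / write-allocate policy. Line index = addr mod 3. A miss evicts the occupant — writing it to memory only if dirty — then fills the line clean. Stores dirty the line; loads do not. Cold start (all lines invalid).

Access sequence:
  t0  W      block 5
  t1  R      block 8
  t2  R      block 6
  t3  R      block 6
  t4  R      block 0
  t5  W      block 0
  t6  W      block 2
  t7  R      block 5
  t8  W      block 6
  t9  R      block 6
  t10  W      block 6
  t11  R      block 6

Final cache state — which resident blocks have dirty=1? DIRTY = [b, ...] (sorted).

0: W B5 -> L2 miss  d=D]
1: R B8 -> L2 miss wb->B5  d=-]
2: R B6 -> L0 miss  d=-]
3: R B6 -> L0 hit  d=-]
4: R B0 -> L0 miss  d=-]
5: W B0 -> L0 hit  d=D]
6: W B2 -> L2 miss  d=D]
7: R B5 -> L2 miss wb->B2  d=-]
8: W B6 -> L0 miss wb->B0  d=D]
9: R B6 -> L0 hit  d=D]
10: W B6 -> L0 hit  d=D]
11: R B6 -> L0 hit  d=D]

DIRTY = [6]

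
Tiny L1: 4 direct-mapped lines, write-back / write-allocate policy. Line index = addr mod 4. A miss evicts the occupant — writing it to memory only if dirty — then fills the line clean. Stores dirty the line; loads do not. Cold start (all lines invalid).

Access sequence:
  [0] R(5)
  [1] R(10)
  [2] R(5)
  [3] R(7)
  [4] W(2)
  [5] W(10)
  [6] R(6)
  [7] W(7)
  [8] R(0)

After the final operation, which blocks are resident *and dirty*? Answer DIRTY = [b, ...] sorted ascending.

DIRTY = [7]

0: R B5 -> L1 miss  d=-]
1: R B10 -> L2 miss  d=-]
2: R B5 -> L1 hit  d=-]
3: R B7 -> L3 miss  d=-]
4: W B2 -> L2 miss  d=D]
5: W B10 -> L2 miss wb->B2  d=D]
6: R B6 -> L2 miss wb->B10  d=-]
7: W B7 -> L3 hit  d=D]
8: R B0 -> L0 miss  d=-]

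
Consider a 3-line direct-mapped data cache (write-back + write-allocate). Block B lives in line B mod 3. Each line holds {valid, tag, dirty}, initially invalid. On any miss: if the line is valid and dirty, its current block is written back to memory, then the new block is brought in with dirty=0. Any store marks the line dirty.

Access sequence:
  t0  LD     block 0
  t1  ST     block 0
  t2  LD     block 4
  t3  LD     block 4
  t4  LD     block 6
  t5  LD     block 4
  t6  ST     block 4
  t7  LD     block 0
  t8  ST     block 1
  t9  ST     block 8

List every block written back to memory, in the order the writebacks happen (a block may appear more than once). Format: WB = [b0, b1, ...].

WB = [0, 4]

  0 | R B0 → L0 miss [-]
  1 | W B0 → L0 hit [D]
  2 | R B4 → L1 miss [-]
  3 | R B4 → L1 hit [-]
  4 | R B6 → L0 miss wb→B0 [-]
  5 | R B4 → L1 hit [-]
  6 | W B4 → L1 hit [D]
  7 | R B0 → L0 miss [-]
  8 | W B1 → L1 miss wb→B4 [D]
  9 | W B8 → L2 miss [D]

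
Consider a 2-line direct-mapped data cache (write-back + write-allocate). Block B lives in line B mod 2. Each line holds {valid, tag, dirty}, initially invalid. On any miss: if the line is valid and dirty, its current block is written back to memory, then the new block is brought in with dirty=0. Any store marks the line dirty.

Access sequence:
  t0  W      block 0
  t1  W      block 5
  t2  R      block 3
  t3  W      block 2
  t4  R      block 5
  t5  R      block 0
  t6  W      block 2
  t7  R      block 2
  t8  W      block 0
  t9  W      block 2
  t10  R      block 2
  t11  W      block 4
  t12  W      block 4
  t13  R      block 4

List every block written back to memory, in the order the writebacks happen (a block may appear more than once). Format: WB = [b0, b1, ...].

  0 | W B0 → L0 miss [D]
  1 | W B5 → L1 miss [D]
  2 | R B3 → L1 miss wb→B5 [-]
  3 | W B2 → L0 miss wb→B0 [D]
  4 | R B5 → L1 miss [-]
  5 | R B0 → L0 miss wb→B2 [-]
  6 | W B2 → L0 miss [D]
  7 | R B2 → L0 hit [D]
  8 | W B0 → L0 miss wb→B2 [D]
  9 | W B2 → L0 miss wb→B0 [D]
  10 | R B2 → L0 hit [D]
  11 | W B4 → L0 miss wb→B2 [D]
  12 | W B4 → L0 hit [D]
  13 | R B4 → L0 hit [D]

WB = [5, 0, 2, 2, 0, 2]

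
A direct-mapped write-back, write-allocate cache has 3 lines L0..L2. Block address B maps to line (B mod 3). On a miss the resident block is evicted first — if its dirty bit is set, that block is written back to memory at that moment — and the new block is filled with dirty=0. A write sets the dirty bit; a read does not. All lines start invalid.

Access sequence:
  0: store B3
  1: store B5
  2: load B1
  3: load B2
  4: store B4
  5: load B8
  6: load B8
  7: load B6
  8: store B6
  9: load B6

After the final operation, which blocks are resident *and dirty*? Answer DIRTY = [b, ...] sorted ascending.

0: W B3 → L0 miss [D]
1: W B5 → L2 miss [D]
2: R B1 → L1 miss [-]
3: R B2 → L2 miss wb→B5 [-]
4: W B4 → L1 miss [D]
5: R B8 → L2 miss [-]
6: R B8 → L2 hit [-]
7: R B6 → L0 miss wb→B3 [-]
8: W B6 → L0 hit [D]
9: R B6 → L0 hit [D]

DIRTY = [4, 6]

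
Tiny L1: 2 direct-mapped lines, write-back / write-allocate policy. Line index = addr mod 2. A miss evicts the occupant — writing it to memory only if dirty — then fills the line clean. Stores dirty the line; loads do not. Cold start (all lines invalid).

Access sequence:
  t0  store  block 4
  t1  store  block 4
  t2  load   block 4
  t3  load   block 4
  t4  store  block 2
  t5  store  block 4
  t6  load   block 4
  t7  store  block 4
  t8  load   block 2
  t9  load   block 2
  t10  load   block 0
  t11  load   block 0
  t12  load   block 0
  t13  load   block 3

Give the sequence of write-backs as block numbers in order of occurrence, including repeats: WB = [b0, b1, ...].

0: W B4 -> L0 miss  d=D]
1: W B4 -> L0 hit  d=D]
2: R B4 -> L0 hit  d=D]
3: R B4 -> L0 hit  d=D]
4: W B2 -> L0 miss wb->B4  d=D]
5: W B4 -> L0 miss wb->B2  d=D]
6: R B4 -> L0 hit  d=D]
7: W B4 -> L0 hit  d=D]
8: R B2 -> L0 miss wb->B4  d=-]
9: R B2 -> L0 hit  d=-]
10: R B0 -> L0 miss  d=-]
11: R B0 -> L0 hit  d=-]
12: R B0 -> L0 hit  d=-]
13: R B3 -> L1 miss  d=-]

WB = [4, 2, 4]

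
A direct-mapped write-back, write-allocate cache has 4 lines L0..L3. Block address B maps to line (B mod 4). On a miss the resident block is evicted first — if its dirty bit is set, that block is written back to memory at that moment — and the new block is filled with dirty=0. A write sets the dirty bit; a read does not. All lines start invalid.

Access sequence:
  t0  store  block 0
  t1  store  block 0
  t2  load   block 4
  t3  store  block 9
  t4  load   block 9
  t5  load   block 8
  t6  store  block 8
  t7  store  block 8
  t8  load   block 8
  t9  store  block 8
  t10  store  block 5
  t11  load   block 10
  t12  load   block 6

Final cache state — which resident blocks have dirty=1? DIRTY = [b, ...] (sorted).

0: W B0 -> L0 miss  d=D]
1: W B0 -> L0 hit  d=D]
2: R B4 -> L0 miss wb->B0  d=-]
3: W B9 -> L1 miss  d=D]
4: R B9 -> L1 hit  d=D]
5: R B8 -> L0 miss  d=-]
6: W B8 -> L0 hit  d=D]
7: W B8 -> L0 hit  d=D]
8: R B8 -> L0 hit  d=D]
9: W B8 -> L0 hit  d=D]
10: W B5 -> L1 miss wb->B9  d=D]
11: R B10 -> L2 miss  d=-]
12: R B6 -> L2 miss  d=-]

DIRTY = [5, 8]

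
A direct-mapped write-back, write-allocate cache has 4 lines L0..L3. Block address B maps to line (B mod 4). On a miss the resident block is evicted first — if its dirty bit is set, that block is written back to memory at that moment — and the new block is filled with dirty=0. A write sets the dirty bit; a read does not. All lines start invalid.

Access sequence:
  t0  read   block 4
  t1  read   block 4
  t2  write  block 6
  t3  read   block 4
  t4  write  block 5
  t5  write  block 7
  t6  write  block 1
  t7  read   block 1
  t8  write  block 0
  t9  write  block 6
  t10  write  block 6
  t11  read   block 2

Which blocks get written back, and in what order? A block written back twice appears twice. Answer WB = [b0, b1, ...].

0: R B4 -> L0 miss  d=-]
1: R B4 -> L0 hit  d=-]
2: W B6 -> L2 miss  d=D]
3: R B4 -> L0 hit  d=-]
4: W B5 -> L1 miss  d=D]
5: W B7 -> L3 miss  d=D]
6: W B1 -> L1 miss wb->B5  d=D]
7: R B1 -> L1 hit  d=D]
8: W B0 -> L0 miss  d=D]
9: W B6 -> L2 hit  d=D]
10: W B6 -> L2 hit  d=D]
11: R B2 -> L2 miss wb->B6  d=-]

WB = [5, 6]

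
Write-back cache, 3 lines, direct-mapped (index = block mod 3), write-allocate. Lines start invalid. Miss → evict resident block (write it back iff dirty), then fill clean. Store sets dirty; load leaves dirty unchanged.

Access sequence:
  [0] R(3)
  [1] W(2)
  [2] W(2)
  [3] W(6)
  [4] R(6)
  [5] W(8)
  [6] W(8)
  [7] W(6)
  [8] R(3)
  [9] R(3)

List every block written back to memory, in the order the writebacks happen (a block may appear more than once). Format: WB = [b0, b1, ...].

0: R B3 → L0 miss [-]
1: W B2 → L2 miss [D]
2: W B2 → L2 hit [D]
3: W B6 → L0 miss [D]
4: R B6 → L0 hit [D]
5: W B8 → L2 miss wb→B2 [D]
6: W B8 → L2 hit [D]
7: W B6 → L0 hit [D]
8: R B3 → L0 miss wb→B6 [-]
9: R B3 → L0 hit [-]

WB = [2, 6]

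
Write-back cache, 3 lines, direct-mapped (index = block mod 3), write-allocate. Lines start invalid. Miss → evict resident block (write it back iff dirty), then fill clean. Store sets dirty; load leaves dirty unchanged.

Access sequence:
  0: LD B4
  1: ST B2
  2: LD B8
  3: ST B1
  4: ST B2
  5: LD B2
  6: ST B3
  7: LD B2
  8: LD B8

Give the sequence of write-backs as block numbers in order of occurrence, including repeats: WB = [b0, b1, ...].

0: R B4 → L1 miss [-]
1: W B2 → L2 miss [D]
2: R B8 → L2 miss wb→B2 [-]
3: W B1 → L1 miss [D]
4: W B2 → L2 miss [D]
5: R B2 → L2 hit [D]
6: W B3 → L0 miss [D]
7: R B2 → L2 hit [D]
8: R B8 → L2 miss wb→B2 [-]

WB = [2, 2]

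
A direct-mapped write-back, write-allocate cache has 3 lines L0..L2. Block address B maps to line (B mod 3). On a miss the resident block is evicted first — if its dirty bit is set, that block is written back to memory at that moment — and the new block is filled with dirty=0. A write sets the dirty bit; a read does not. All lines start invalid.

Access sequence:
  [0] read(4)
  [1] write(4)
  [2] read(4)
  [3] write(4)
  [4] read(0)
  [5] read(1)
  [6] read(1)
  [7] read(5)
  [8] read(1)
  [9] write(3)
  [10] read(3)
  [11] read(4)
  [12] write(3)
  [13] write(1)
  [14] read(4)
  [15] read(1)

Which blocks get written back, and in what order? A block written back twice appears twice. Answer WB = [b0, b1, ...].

WB = [4, 1]

0: R B4 → L1 miss [-]
1: W B4 → L1 hit [D]
2: R B4 → L1 hit [D]
3: W B4 → L1 hit [D]
4: R B0 → L0 miss [-]
5: R B1 → L1 miss wb→B4 [-]
6: R B1 → L1 hit [-]
7: R B5 → L2 miss [-]
8: R B1 → L1 hit [-]
9: W B3 → L0 miss [D]
10: R B3 → L0 hit [D]
11: R B4 → L1 miss [-]
12: W B3 → L0 hit [D]
13: W B1 → L1 miss [D]
14: R B4 → L1 miss wb→B1 [-]
15: R B1 → L1 miss [-]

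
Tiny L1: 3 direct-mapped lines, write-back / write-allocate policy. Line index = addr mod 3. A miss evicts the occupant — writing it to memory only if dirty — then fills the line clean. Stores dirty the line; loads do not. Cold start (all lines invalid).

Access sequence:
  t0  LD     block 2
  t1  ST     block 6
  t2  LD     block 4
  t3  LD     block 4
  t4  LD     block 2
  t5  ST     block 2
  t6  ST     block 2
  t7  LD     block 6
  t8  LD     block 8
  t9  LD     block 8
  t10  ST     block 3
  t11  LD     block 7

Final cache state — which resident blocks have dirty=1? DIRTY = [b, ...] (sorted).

  0 | R B2 → L2 miss [-]
  1 | W B6 → L0 miss [D]
  2 | R B4 → L1 miss [-]
  3 | R B4 → L1 hit [-]
  4 | R B2 → L2 hit [-]
  5 | W B2 → L2 hit [D]
  6 | W B2 → L2 hit [D]
  7 | R B6 → L0 hit [D]
  8 | R B8 → L2 miss wb→B2 [-]
  9 | R B8 → L2 hit [-]
  10 | W B3 → L0 miss wb→B6 [D]
  11 | R B7 → L1 miss [-]

DIRTY = [3]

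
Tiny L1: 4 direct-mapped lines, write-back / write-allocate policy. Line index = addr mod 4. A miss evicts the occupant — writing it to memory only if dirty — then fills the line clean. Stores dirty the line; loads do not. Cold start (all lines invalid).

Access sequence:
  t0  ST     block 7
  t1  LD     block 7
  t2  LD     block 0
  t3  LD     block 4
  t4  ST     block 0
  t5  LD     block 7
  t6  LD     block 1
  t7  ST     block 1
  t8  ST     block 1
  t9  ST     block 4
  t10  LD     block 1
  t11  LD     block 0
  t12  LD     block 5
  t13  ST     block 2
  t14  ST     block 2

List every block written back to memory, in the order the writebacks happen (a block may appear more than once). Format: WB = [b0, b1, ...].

WB = [0, 4, 1]

0: W B7 -> L3 miss  d=D]
1: R B7 -> L3 hit  d=D]
2: R B0 -> L0 miss  d=-]
3: R B4 -> L0 miss  d=-]
4: W B0 -> L0 miss  d=D]
5: R B7 -> L3 hit  d=D]
6: R B1 -> L1 miss  d=-]
7: W B1 -> L1 hit  d=D]
8: W B1 -> L1 hit  d=D]
9: W B4 -> L0 miss wb->B0  d=D]
10: R B1 -> L1 hit  d=D]
11: R B0 -> L0 miss wb->B4  d=-]
12: R B5 -> L1 miss wb->B1  d=-]
13: W B2 -> L2 miss  d=D]
14: W B2 -> L2 hit  d=D]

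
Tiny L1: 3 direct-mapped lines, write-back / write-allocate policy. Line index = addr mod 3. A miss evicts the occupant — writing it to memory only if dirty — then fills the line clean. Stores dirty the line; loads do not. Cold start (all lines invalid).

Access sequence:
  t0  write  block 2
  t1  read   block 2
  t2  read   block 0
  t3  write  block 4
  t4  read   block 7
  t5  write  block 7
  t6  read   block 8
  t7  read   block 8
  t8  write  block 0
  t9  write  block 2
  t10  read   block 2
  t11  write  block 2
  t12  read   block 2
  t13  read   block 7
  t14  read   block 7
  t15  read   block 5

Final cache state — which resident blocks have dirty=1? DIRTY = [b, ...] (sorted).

DIRTY = [0, 7]

0: W B2 -> L2 miss  d=D]
1: R B2 -> L2 hit  d=D]
2: R B0 -> L0 miss  d=-]
3: W B4 -> L1 miss  d=D]
4: R B7 -> L1 miss wb->B4  d=-]
5: W B7 -> L1 hit  d=D]
6: R B8 -> L2 miss wb->B2  d=-]
7: R B8 -> L2 hit  d=-]
8: W B0 -> L0 hit  d=D]
9: W B2 -> L2 miss  d=D]
10: R B2 -> L2 hit  d=D]
11: W B2 -> L2 hit  d=D]
12: R B2 -> L2 hit  d=D]
13: R B7 -> L1 hit  d=D]
14: R B7 -> L1 hit  d=D]
15: R B5 -> L2 miss wb->B2  d=-]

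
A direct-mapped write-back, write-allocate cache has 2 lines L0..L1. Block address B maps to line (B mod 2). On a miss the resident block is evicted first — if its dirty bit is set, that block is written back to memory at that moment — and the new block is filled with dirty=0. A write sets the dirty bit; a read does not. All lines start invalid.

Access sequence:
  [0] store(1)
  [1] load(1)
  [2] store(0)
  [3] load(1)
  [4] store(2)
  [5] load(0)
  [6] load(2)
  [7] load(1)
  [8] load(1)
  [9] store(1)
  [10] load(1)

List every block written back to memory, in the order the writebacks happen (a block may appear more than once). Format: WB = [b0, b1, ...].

  0 | W B1 → L1 miss [D]
  1 | R B1 → L1 hit [D]
  2 | W B0 → L0 miss [D]
  3 | R B1 → L1 hit [D]
  4 | W B2 → L0 miss wb→B0 [D]
  5 | R B0 → L0 miss wb→B2 [-]
  6 | R B2 → L0 miss [-]
  7 | R B1 → L1 hit [D]
  8 | R B1 → L1 hit [D]
  9 | W B1 → L1 hit [D]
  10 | R B1 → L1 hit [D]

WB = [0, 2]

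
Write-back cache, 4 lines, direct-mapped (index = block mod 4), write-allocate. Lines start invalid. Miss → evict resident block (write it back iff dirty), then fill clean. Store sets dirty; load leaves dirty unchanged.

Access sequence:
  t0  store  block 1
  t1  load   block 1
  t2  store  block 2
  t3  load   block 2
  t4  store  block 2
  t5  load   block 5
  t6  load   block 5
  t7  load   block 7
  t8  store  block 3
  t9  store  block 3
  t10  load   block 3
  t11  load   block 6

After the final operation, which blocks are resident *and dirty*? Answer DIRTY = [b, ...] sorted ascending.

  0 | W B1 → L1 miss [D]
  1 | R B1 → L1 hit [D]
  2 | W B2 → L2 miss [D]
  3 | R B2 → L2 hit [D]
  4 | W B2 → L2 hit [D]
  5 | R B5 → L1 miss wb→B1 [-]
  6 | R B5 → L1 hit [-]
  7 | R B7 → L3 miss [-]
  8 | W B3 → L3 miss [D]
  9 | W B3 → L3 hit [D]
  10 | R B3 → L3 hit [D]
  11 | R B6 → L2 miss wb→B2 [-]

DIRTY = [3]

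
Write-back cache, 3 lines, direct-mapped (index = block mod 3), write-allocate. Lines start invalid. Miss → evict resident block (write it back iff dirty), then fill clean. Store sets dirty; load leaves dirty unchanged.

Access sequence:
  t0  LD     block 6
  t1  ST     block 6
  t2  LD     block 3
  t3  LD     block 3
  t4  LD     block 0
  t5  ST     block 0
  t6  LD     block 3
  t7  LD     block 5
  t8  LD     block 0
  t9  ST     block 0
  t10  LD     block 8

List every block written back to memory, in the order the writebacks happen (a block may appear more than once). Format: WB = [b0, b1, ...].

0: R B6 -> L0 miss  d=-]
1: W B6 -> L0 hit  d=D]
2: R B3 -> L0 miss wb->B6  d=-]
3: R B3 -> L0 hit  d=-]
4: R B0 -> L0 miss  d=-]
5: W B0 -> L0 hit  d=D]
6: R B3 -> L0 miss wb->B0  d=-]
7: R B5 -> L2 miss  d=-]
8: R B0 -> L0 miss  d=-]
9: W B0 -> L0 hit  d=D]
10: R B8 -> L2 miss  d=-]

WB = [6, 0]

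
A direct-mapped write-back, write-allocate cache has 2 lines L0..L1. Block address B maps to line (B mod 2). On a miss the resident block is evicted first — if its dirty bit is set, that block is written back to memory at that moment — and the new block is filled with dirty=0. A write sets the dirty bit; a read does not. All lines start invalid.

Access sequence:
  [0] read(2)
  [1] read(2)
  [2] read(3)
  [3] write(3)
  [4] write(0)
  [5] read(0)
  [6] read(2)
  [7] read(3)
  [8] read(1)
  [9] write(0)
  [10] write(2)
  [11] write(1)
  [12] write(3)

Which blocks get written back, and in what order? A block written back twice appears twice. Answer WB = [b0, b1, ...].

0: R B2 -> L0 miss  d=-]
1: R B2 -> L0 hit  d=-]
2: R B3 -> L1 miss  d=-]
3: W B3 -> L1 hit  d=D]
4: W B0 -> L0 miss  d=D]
5: R B0 -> L0 hit  d=D]
6: R B2 -> L0 miss wb->B0  d=-]
7: R B3 -> L1 hit  d=D]
8: R B1 -> L1 miss wb->B3  d=-]
9: W B0 -> L0 miss  d=D]
10: W B2 -> L0 miss wb->B0  d=D]
11: W B1 -> L1 hit  d=D]
12: W B3 -> L1 miss wb->B1  d=D]

WB = [0, 3, 0, 1]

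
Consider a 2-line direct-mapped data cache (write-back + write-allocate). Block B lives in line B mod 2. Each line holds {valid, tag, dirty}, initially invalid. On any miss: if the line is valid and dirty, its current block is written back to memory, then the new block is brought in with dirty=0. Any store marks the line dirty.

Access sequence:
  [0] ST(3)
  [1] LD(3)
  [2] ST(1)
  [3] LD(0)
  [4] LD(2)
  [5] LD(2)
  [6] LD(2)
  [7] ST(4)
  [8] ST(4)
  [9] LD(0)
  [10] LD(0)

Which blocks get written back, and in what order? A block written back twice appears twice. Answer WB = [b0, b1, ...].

WB = [3, 4]

0: W B3 → L1 miss [D]
1: R B3 → L1 hit [D]
2: W B1 → L1 miss wb→B3 [D]
3: R B0 → L0 miss [-]
4: R B2 → L0 miss [-]
5: R B2 → L0 hit [-]
6: R B2 → L0 hit [-]
7: W B4 → L0 miss [D]
8: W B4 → L0 hit [D]
9: R B0 → L0 miss wb→B4 [-]
10: R B0 → L0 hit [-]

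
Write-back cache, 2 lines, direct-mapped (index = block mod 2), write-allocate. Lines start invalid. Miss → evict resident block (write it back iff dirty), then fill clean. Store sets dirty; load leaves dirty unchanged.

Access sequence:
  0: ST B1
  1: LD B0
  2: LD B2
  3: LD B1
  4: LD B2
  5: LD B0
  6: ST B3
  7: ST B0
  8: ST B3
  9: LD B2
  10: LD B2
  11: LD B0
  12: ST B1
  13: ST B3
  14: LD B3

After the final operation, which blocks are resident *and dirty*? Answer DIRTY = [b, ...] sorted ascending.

  0 | W B1 → L1 miss [D]
  1 | R B0 → L0 miss [-]
  2 | R B2 → L0 miss [-]
  3 | R B1 → L1 hit [D]
  4 | R B2 → L0 hit [-]
  5 | R B0 → L0 miss [-]
  6 | W B3 → L1 miss wb→B1 [D]
  7 | W B0 → L0 hit [D]
  8 | W B3 → L1 hit [D]
  9 | R B2 → L0 miss wb→B0 [-]
  10 | R B2 → L0 hit [-]
  11 | R B0 → L0 miss [-]
  12 | W B1 → L1 miss wb→B3 [D]
  13 | W B3 → L1 miss wb→B1 [D]
  14 | R B3 → L1 hit [D]

DIRTY = [3]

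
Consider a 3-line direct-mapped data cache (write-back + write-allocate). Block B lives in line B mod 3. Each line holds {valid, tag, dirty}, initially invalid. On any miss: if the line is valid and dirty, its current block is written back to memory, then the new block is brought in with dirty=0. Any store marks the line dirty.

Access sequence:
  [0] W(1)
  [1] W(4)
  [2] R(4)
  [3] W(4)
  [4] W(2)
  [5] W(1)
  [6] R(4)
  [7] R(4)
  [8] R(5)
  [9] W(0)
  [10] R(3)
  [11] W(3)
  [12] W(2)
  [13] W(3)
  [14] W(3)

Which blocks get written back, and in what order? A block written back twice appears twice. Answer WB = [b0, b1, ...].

WB = [1, 4, 1, 2, 0]

0: W B1 -> L1 miss  d=D]
1: W B4 -> L1 miss wb->B1  d=D]
2: R B4 -> L1 hit  d=D]
3: W B4 -> L1 hit  d=D]
4: W B2 -> L2 miss  d=D]
5: W B1 -> L1 miss wb->B4  d=D]
6: R B4 -> L1 miss wb->B1  d=-]
7: R B4 -> L1 hit  d=-]
8: R B5 -> L2 miss wb->B2  d=-]
9: W B0 -> L0 miss  d=D]
10: R B3 -> L0 miss wb->B0  d=-]
11: W B3 -> L0 hit  d=D]
12: W B2 -> L2 miss  d=D]
13: W B3 -> L0 hit  d=D]
14: W B3 -> L0 hit  d=D]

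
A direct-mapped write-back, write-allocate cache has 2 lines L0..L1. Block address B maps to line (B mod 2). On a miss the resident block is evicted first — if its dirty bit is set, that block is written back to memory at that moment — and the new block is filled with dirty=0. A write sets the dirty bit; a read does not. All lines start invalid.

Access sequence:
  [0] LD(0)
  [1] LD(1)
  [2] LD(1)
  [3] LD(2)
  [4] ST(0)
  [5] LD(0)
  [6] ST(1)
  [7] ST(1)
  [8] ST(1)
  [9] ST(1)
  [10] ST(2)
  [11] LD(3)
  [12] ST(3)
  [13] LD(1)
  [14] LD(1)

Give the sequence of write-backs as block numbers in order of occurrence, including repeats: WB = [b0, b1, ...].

WB = [0, 1, 3]

0: R B0 → L0 miss [-]
1: R B1 → L1 miss [-]
2: R B1 → L1 hit [-]
3: R B2 → L0 miss [-]
4: W B0 → L0 miss [D]
5: R B0 → L0 hit [D]
6: W B1 → L1 hit [D]
7: W B1 → L1 hit [D]
8: W B1 → L1 hit [D]
9: W B1 → L1 hit [D]
10: W B2 → L0 miss wb→B0 [D]
11: R B3 → L1 miss wb→B1 [-]
12: W B3 → L1 hit [D]
13: R B1 → L1 miss wb→B3 [-]
14: R B1 → L1 hit [-]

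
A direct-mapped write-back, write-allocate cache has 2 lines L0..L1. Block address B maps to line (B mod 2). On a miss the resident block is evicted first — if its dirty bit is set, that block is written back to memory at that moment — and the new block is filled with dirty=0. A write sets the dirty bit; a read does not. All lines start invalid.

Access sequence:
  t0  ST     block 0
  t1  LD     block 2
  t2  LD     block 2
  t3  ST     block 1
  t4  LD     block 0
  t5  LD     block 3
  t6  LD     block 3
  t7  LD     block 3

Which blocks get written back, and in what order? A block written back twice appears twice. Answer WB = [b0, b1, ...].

0: W B0 -> L0 miss  d=D]
1: R B2 -> L0 miss wb->B0  d=-]
2: R B2 -> L0 hit  d=-]
3: W B1 -> L1 miss  d=D]
4: R B0 -> L0 miss  d=-]
5: R B3 -> L1 miss wb->B1  d=-]
6: R B3 -> L1 hit  d=-]
7: R B3 -> L1 hit  d=-]

WB = [0, 1]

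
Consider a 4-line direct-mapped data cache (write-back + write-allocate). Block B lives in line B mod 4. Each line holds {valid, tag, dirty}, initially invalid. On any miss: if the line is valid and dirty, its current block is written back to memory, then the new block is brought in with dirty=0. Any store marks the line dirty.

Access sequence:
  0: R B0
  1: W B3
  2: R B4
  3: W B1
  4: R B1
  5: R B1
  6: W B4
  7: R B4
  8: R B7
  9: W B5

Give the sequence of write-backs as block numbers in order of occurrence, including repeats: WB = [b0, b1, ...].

WB = [3, 1]

0: R B0 -> L0 miss  d=-]
1: W B3 -> L3 miss  d=D]
2: R B4 -> L0 miss  d=-]
3: W B1 -> L1 miss  d=D]
4: R B1 -> L1 hit  d=D]
5: R B1 -> L1 hit  d=D]
6: W B4 -> L0 hit  d=D]
7: R B4 -> L0 hit  d=D]
8: R B7 -> L3 miss wb->B3  d=-]
9: W B5 -> L1 miss wb->B1  d=D]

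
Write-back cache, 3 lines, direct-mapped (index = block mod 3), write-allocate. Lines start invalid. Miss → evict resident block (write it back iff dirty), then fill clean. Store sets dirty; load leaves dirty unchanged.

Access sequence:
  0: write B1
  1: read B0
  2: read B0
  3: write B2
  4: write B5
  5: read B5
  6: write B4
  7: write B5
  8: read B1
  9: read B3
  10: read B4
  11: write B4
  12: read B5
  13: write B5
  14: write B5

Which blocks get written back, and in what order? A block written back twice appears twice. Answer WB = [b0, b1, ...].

0: W B1 -> L1 miss  d=D]
1: R B0 -> L0 miss  d=-]
2: R B0 -> L0 hit  d=-]
3: W B2 -> L2 miss  d=D]
4: W B5 -> L2 miss wb->B2  d=D]
5: R B5 -> L2 hit  d=D]
6: W B4 -> L1 miss wb->B1  d=D]
7: W B5 -> L2 hit  d=D]
8: R B1 -> L1 miss wb->B4  d=-]
9: R B3 -> L0 miss  d=-]
10: R B4 -> L1 miss  d=-]
11: W B4 -> L1 hit  d=D]
12: R B5 -> L2 hit  d=D]
13: W B5 -> L2 hit  d=D]
14: W B5 -> L2 hit  d=D]

WB = [2, 1, 4]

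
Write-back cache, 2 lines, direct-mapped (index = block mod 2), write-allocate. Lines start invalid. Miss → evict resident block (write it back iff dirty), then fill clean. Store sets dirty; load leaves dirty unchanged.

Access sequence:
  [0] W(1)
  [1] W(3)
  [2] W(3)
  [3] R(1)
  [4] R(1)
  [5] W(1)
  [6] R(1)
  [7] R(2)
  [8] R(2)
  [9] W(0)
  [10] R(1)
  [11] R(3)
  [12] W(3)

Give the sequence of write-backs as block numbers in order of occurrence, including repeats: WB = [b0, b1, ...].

0: W B1 -> L1 miss  d=D]
1: W B3 -> L1 miss wb->B1  d=D]
2: W B3 -> L1 hit  d=D]
3: R B1 -> L1 miss wb->B3  d=-]
4: R B1 -> L1 hit  d=-]
5: W B1 -> L1 hit  d=D]
6: R B1 -> L1 hit  d=D]
7: R B2 -> L0 miss  d=-]
8: R B2 -> L0 hit  d=-]
9: W B0 -> L0 miss  d=D]
10: R B1 -> L1 hit  d=D]
11: R B3 -> L1 miss wb->B1  d=-]
12: W B3 -> L1 hit  d=D]

WB = [1, 3, 1]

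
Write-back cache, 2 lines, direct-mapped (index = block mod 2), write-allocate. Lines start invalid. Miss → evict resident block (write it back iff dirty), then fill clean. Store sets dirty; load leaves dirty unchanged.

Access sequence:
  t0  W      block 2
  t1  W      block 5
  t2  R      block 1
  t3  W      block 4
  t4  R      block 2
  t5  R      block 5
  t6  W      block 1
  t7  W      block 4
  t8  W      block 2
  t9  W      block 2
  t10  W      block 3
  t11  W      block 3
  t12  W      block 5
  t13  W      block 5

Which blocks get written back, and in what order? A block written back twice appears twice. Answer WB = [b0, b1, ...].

WB = [5, 2, 4, 4, 1, 3]

0: W B2 → L0 miss [D]
1: W B5 → L1 miss [D]
2: R B1 → L1 miss wb→B5 [-]
3: W B4 → L0 miss wb→B2 [D]
4: R B2 → L0 miss wb→B4 [-]
5: R B5 → L1 miss [-]
6: W B1 → L1 miss [D]
7: W B4 → L0 miss [D]
8: W B2 → L0 miss wb→B4 [D]
9: W B2 → L0 hit [D]
10: W B3 → L1 miss wb→B1 [D]
11: W B3 → L1 hit [D]
12: W B5 → L1 miss wb→B3 [D]
13: W B5 → L1 hit [D]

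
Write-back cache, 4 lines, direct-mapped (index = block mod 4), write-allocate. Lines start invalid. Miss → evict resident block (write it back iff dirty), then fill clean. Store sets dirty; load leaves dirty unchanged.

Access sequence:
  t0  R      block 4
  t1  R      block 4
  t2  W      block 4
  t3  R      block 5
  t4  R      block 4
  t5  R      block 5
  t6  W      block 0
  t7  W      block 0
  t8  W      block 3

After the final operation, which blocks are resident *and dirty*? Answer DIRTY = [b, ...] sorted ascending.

0: R B4 → L0 miss [-]
1: R B4 → L0 hit [-]
2: W B4 → L0 hit [D]
3: R B5 → L1 miss [-]
4: R B4 → L0 hit [D]
5: R B5 → L1 hit [-]
6: W B0 → L0 miss wb→B4 [D]
7: W B0 → L0 hit [D]
8: W B3 → L3 miss [D]

DIRTY = [0, 3]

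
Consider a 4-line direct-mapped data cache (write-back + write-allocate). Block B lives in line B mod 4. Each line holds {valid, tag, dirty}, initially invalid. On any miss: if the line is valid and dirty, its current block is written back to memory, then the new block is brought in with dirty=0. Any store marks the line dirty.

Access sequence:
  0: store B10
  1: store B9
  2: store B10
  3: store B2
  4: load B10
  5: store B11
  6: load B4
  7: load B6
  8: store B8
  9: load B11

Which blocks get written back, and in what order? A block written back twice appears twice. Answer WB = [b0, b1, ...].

WB = [10, 2]

0: W B10 -> L2 miss  d=D]
1: W B9 -> L1 miss  d=D]
2: W B10 -> L2 hit  d=D]
3: W B2 -> L2 miss wb->B10  d=D]
4: R B10 -> L2 miss wb->B2  d=-]
5: W B11 -> L3 miss  d=D]
6: R B4 -> L0 miss  d=-]
7: R B6 -> L2 miss  d=-]
8: W B8 -> L0 miss  d=D]
9: R B11 -> L3 hit  d=D]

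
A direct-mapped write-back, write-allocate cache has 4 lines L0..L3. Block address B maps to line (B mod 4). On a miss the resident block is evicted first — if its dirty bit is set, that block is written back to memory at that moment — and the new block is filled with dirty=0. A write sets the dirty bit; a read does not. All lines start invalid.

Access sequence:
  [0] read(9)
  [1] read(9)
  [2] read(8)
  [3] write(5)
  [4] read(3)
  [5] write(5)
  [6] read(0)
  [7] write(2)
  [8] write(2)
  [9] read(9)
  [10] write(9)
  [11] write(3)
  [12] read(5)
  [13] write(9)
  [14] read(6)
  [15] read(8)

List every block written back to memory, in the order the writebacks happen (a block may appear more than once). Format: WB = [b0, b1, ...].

WB = [5, 9, 2]

0: R B9 → L1 miss [-]
1: R B9 → L1 hit [-]
2: R B8 → L0 miss [-]
3: W B5 → L1 miss [D]
4: R B3 → L3 miss [-]
5: W B5 → L1 hit [D]
6: R B0 → L0 miss [-]
7: W B2 → L2 miss [D]
8: W B2 → L2 hit [D]
9: R B9 → L1 miss wb→B5 [-]
10: W B9 → L1 hit [D]
11: W B3 → L3 hit [D]
12: R B5 → L1 miss wb→B9 [-]
13: W B9 → L1 miss [D]
14: R B6 → L2 miss wb→B2 [-]
15: R B8 → L0 miss [-]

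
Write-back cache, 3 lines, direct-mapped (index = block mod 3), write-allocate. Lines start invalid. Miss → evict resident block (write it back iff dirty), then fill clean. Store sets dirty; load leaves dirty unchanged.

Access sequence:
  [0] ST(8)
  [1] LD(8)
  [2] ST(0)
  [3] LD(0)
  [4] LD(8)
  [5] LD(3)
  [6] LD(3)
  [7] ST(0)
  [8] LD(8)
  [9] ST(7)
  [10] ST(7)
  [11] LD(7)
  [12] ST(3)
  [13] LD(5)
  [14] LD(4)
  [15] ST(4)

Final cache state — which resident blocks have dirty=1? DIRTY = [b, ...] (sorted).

0: W B8 -> L2 miss  d=D]
1: R B8 -> L2 hit  d=D]
2: W B0 -> L0 miss  d=D]
3: R B0 -> L0 hit  d=D]
4: R B8 -> L2 hit  d=D]
5: R B3 -> L0 miss wb->B0  d=-]
6: R B3 -> L0 hit  d=-]
7: W B0 -> L0 miss  d=D]
8: R B8 -> L2 hit  d=D]
9: W B7 -> L1 miss  d=D]
10: W B7 -> L1 hit  d=D]
11: R B7 -> L1 hit  d=D]
12: W B3 -> L0 miss wb->B0  d=D]
13: R B5 -> L2 miss wb->B8  d=-]
14: R B4 -> L1 miss wb->B7  d=-]
15: W B4 -> L1 hit  d=D]

DIRTY = [3, 4]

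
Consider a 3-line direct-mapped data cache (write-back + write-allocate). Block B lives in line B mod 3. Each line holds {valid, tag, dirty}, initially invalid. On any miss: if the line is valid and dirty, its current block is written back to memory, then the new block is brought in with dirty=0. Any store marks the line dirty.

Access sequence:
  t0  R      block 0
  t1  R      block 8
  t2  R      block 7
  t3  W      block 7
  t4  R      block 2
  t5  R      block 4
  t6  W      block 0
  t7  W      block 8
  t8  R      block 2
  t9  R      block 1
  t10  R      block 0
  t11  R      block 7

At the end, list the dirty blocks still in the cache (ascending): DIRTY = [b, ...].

  0 | R B0 → L0 miss [-]
  1 | R B8 → L2 miss [-]
  2 | R B7 → L1 miss [-]
  3 | W B7 → L1 hit [D]
  4 | R B2 → L2 miss [-]
  5 | R B4 → L1 miss wb→B7 [-]
  6 | W B0 → L0 hit [D]
  7 | W B8 → L2 miss [D]
  8 | R B2 → L2 miss wb→B8 [-]
  9 | R B1 → L1 miss [-]
  10 | R B0 → L0 hit [D]
  11 | R B7 → L1 miss [-]

DIRTY = [0]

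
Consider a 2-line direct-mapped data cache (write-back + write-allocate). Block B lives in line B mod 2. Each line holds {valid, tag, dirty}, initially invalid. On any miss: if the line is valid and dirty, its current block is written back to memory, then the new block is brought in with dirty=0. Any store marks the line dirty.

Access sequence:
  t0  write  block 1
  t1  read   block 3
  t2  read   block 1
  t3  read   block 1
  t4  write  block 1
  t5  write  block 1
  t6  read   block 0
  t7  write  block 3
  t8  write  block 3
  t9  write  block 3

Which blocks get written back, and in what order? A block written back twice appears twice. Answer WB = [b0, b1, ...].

0: W B1 → L1 miss [D]
1: R B3 → L1 miss wb→B1 [-]
2: R B1 → L1 miss [-]
3: R B1 → L1 hit [-]
4: W B1 → L1 hit [D]
5: W B1 → L1 hit [D]
6: R B0 → L0 miss [-]
7: W B3 → L1 miss wb→B1 [D]
8: W B3 → L1 hit [D]
9: W B3 → L1 hit [D]

WB = [1, 1]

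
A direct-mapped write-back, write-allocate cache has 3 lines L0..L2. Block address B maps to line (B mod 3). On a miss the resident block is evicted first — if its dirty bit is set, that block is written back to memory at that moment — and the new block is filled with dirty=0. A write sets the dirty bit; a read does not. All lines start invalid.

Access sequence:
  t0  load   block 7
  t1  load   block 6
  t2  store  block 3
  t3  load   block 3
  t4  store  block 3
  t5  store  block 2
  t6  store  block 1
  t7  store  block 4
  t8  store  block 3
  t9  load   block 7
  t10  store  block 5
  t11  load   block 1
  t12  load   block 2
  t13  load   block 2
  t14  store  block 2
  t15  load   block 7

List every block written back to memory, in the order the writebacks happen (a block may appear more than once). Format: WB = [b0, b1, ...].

  0 | R B7 → L1 miss [-]
  1 | R B6 → L0 miss [-]
  2 | W B3 → L0 miss [D]
  3 | R B3 → L0 hit [D]
  4 | W B3 → L0 hit [D]
  5 | W B2 → L2 miss [D]
  6 | W B1 → L1 miss [D]
  7 | W B4 → L1 miss wb→B1 [D]
  8 | W B3 → L0 hit [D]
  9 | R B7 → L1 miss wb→B4 [-]
  10 | W B5 → L2 miss wb→B2 [D]
  11 | R B1 → L1 miss [-]
  12 | R B2 → L2 miss wb→B5 [-]
  13 | R B2 → L2 hit [-]
  14 | W B2 → L2 hit [D]
  15 | R B7 → L1 miss [-]

WB = [1, 4, 2, 5]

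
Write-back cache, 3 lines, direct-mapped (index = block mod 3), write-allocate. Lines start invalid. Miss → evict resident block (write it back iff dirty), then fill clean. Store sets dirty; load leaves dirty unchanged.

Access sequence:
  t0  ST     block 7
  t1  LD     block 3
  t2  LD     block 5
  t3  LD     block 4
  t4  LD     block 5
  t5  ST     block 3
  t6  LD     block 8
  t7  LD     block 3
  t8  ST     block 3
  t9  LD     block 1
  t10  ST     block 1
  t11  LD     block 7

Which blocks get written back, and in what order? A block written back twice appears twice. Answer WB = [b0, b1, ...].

  0 | W B7 → L1 miss [D]
  1 | R B3 → L0 miss [-]
  2 | R B5 → L2 miss [-]
  3 | R B4 → L1 miss wb→B7 [-]
  4 | R B5 → L2 hit [-]
  5 | W B3 → L0 hit [D]
  6 | R B8 → L2 miss [-]
  7 | R B3 → L0 hit [D]
  8 | W B3 → L0 hit [D]
  9 | R B1 → L1 miss [-]
  10 | W B1 → L1 hit [D]
  11 | R B7 → L1 miss wb→B1 [-]

WB = [7, 1]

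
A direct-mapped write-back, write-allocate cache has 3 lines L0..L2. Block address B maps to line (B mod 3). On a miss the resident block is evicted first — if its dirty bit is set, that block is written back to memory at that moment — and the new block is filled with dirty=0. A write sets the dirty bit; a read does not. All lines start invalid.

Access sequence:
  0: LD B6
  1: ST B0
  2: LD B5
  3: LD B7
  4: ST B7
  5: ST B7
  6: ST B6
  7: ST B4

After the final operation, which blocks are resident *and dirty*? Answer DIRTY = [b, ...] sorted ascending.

0: R B6 -> L0 miss  d=-]
1: W B0 -> L0 miss  d=D]
2: R B5 -> L2 miss  d=-]
3: R B7 -> L1 miss  d=-]
4: W B7 -> L1 hit  d=D]
5: W B7 -> L1 hit  d=D]
6: W B6 -> L0 miss wb->B0  d=D]
7: W B4 -> L1 miss wb->B7  d=D]

DIRTY = [4, 6]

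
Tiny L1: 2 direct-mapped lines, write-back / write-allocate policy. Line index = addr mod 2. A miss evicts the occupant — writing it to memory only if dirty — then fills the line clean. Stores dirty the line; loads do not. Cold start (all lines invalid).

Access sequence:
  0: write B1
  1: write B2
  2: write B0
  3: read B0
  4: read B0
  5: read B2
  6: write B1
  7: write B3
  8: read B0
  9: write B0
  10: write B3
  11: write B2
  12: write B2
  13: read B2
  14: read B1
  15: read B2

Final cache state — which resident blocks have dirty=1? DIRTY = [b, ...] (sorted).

0: W B1 → L1 miss [D]
1: W B2 → L0 miss [D]
2: W B0 → L0 miss wb→B2 [D]
3: R B0 → L0 hit [D]
4: R B0 → L0 hit [D]
5: R B2 → L0 miss wb→B0 [-]
6: W B1 → L1 hit [D]
7: W B3 → L1 miss wb→B1 [D]
8: R B0 → L0 miss [-]
9: W B0 → L0 hit [D]
10: W B3 → L1 hit [D]
11: W B2 → L0 miss wb→B0 [D]
12: W B2 → L0 hit [D]
13: R B2 → L0 hit [D]
14: R B1 → L1 miss wb→B3 [-]
15: R B2 → L0 hit [D]

DIRTY = [2]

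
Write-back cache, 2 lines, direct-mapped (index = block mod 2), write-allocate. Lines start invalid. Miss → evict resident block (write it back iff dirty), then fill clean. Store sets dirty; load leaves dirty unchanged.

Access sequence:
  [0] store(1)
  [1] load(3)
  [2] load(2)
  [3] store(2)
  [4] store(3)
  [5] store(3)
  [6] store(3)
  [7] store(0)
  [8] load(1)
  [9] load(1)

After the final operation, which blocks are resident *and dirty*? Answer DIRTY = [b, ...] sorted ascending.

DIRTY = [0]

0: W B1 → L1 miss [D]
1: R B3 → L1 miss wb→B1 [-]
2: R B2 → L0 miss [-]
3: W B2 → L0 hit [D]
4: W B3 → L1 hit [D]
5: W B3 → L1 hit [D]
6: W B3 → L1 hit [D]
7: W B0 → L0 miss wb→B2 [D]
8: R B1 → L1 miss wb→B3 [-]
9: R B1 → L1 hit [-]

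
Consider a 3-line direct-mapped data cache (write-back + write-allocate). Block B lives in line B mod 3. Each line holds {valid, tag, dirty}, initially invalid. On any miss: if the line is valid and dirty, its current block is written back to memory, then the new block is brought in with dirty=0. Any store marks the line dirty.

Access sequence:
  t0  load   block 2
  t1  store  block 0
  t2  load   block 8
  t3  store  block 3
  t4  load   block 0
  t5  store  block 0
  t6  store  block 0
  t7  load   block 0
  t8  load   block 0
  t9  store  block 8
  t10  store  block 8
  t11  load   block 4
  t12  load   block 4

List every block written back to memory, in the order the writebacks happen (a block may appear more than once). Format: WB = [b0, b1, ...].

WB = [0, 3]

0: R B2 -> L2 miss  d=-]
1: W B0 -> L0 miss  d=D]
2: R B8 -> L2 miss  d=-]
3: W B3 -> L0 miss wb->B0  d=D]
4: R B0 -> L0 miss wb->B3  d=-]
5: W B0 -> L0 hit  d=D]
6: W B0 -> L0 hit  d=D]
7: R B0 -> L0 hit  d=D]
8: R B0 -> L0 hit  d=D]
9: W B8 -> L2 hit  d=D]
10: W B8 -> L2 hit  d=D]
11: R B4 -> L1 miss  d=-]
12: R B4 -> L1 hit  d=-]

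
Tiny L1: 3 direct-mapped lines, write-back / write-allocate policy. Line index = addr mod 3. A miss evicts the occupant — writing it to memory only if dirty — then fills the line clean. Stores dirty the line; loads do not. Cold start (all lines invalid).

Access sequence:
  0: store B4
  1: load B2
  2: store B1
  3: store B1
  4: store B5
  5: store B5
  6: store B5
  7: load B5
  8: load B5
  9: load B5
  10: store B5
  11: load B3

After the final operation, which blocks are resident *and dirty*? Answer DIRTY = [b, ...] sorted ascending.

  0 | W B4 → L1 miss [D]
  1 | R B2 → L2 miss [-]
  2 | W B1 → L1 miss wb→B4 [D]
  3 | W B1 → L1 hit [D]
  4 | W B5 → L2 miss [D]
  5 | W B5 → L2 hit [D]
  6 | W B5 → L2 hit [D]
  7 | R B5 → L2 hit [D]
  8 | R B5 → L2 hit [D]
  9 | R B5 → L2 hit [D]
  10 | W B5 → L2 hit [D]
  11 | R B3 → L0 miss [-]

DIRTY = [1, 5]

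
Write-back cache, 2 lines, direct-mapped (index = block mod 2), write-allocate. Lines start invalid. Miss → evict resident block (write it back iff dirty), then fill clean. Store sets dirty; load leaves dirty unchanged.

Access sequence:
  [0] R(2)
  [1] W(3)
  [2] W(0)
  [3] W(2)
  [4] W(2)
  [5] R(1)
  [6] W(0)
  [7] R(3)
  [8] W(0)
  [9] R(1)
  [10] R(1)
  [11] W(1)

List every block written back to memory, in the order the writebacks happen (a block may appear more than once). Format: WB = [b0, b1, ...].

WB = [0, 3, 2]

0: R B2 → L0 miss [-]
1: W B3 → L1 miss [D]
2: W B0 → L0 miss [D]
3: W B2 → L0 miss wb→B0 [D]
4: W B2 → L0 hit [D]
5: R B1 → L1 miss wb→B3 [-]
6: W B0 → L0 miss wb→B2 [D]
7: R B3 → L1 miss [-]
8: W B0 → L0 hit [D]
9: R B1 → L1 miss [-]
10: R B1 → L1 hit [-]
11: W B1 → L1 hit [D]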